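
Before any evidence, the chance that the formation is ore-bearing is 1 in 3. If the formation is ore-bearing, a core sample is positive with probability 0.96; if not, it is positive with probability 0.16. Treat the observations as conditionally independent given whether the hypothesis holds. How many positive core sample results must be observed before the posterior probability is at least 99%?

3

Prior odds = (1/3)/(2/3) = 0.5.
Likelihood ratio of a positive = 0.96/0.16 = 6.
Target odds: 0.99 ÷ 0.01 = 99.
Require 6ⁿ ≥ 99 ÷ 0.5 = 198.
6² = 36 falls short of 198 but 6³ = 216 reaches it, so n = 3.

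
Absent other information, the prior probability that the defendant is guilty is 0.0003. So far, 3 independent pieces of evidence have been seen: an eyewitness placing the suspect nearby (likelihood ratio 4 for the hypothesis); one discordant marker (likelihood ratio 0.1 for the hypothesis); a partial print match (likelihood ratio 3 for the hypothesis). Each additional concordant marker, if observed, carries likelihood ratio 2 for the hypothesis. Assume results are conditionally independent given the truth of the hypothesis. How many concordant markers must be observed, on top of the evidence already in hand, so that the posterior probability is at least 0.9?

Prior odds = 0.0003/0.9997 = 3/9997.
Combined Bayes factor of the evidence already in hand = 4 × 0.1 × 3 = 1.2.
Odds after that evidence = (3/9997) × 1.2 = 18/49985.
Target odds = 0.9/0.1 = 9.
Need 2ⁿ ≥ 9 ÷ (18/49985) = 24992.5.
2¹⁴ = 16384 falls short of 24992.5 but 2¹⁵ = 32768 reaches it, so n = 15.

15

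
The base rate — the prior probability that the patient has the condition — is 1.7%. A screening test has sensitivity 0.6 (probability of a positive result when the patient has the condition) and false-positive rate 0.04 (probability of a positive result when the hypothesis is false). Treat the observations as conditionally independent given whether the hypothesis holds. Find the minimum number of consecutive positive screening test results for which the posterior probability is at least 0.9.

Prior odds: 0.017 ÷ 0.983 = 17/983.
Likelihood ratio of a positive result = 0.6/0.04 = 15.
Target posterior odds = 0.9/0.1 = 9.
Need (17/983) × 15ⁿ ≥ 9, i.e. 15ⁿ ≥ 8847/17.
15² = 225 falls short of 8847/17 but 15³ = 3375 reaches it, so n = 3.

3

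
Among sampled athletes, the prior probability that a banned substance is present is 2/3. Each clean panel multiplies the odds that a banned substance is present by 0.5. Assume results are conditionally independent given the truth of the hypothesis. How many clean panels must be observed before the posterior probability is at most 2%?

Prior odds: (2/3) ÷ (1/3) = 2.
Likelihood ratio per clean panel = 0.5.
Target odds: 0.02 ÷ 0.98 = 1/49.
Require 0.5ⁿ ≤ 1/49 ÷ 2 = 1/98.
0.5⁶ = 0.015625 is still above 1/98 but 0.5⁷ = 0.0078125 is at or below it, so n = 7.

7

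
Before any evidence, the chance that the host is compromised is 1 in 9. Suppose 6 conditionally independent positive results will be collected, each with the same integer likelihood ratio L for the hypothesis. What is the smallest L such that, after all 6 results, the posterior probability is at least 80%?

2

Prior odds = (1/9)/(8/9) = 0.125.
Target odds = 0.8/0.2 = 4.
Need L⁶ ≥ 4 ÷ 0.125 = 32.
1⁶ = 1 < 32 ≤ 64 = 2⁶, so L = 2.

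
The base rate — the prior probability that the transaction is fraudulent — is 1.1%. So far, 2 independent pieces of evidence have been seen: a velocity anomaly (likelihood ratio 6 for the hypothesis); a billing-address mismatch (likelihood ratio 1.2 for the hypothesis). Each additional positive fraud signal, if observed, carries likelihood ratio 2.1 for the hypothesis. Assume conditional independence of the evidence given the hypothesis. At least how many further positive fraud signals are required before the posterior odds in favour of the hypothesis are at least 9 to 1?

7

Prior odds = 0.011/0.989 = 11/989.
Combined Bayes factor of the evidence already in hand = 6 × 1.2 = 7.2.
Odds after that evidence = (11/989) × 7.2 = 396/4945.
Target odds = 9.
Need 2.1ⁿ ≥ 9 ÷ (396/4945) = 4945/44.
2.1⁶ = 85766121/1000000 falls short of 4945/44 but 2.1⁷ ≈180.109 reaches it, so n = 7.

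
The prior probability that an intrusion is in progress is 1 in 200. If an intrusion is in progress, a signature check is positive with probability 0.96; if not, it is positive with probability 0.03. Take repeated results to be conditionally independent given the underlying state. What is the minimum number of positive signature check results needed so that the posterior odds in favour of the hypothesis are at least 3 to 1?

2

Prior odds: 0.005 ÷ 0.995 = 1/199.
Likelihood ratio of a positive = 0.96/0.03 = 32.
Target odds = 3.
Require 32ⁿ ≥ 3 ÷ (1/199) = 597.
32¹ = 32 falls short of 597 but 32² = 1024 reaches it, so n = 2.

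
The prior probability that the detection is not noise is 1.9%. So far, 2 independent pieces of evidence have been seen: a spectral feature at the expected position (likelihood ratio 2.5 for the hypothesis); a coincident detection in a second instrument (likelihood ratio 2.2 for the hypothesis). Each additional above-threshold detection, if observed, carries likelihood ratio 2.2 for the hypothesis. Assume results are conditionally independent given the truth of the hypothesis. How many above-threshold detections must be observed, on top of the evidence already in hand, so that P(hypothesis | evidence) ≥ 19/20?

7

Prior odds = 0.019/0.981 = 19/981.
Combined Bayes factor of the evidence already in hand = 2.5 × 2.2 = 5.5.
Odds after that evidence = (19/981) × 5.5 = 209/1962.
Target odds = 0.95/0.05 = 19.
Need 2.2ⁿ ≥ 19 ÷ (209/1962) = 1962/11.
2.2⁶ = 1771561/15625 falls short of 1962/11 but 2.2⁷ = 19487171/78125 reaches it, so n = 7.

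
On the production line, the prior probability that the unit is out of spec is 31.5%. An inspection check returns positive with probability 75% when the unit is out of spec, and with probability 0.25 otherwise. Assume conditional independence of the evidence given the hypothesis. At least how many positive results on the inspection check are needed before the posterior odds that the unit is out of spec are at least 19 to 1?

Prior odds = 0.315/0.685 = 63/137.
Likelihood ratio of a positive result = 0.75/0.25 = 3.
Target odds = 19.
Require 3ⁿ ≥ 19 ÷ (63/137) = 2603/63.
3³ = 27 falls short of 2603/63 but 3⁴ = 81 reaches it, so n = 4.

4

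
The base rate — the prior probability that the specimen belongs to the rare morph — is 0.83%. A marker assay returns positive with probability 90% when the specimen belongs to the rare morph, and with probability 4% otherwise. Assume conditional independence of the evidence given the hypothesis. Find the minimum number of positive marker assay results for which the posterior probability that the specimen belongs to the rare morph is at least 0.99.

Prior odds = 0.0083/0.9917 = 83/9917.
Likelihood ratio of a positive result = 0.9/0.04 = 22.5.
Target odds: 0.99 ÷ 0.01 = 99.
Need (83/9917) × 22.5ⁿ ≥ 99, i.e. 22.5ⁿ ≥ 981783/83.
22.5³ = 11390.625 falls short of 981783/83 but 22.5⁴ = 256289.0625 reaches it, so n = 4.

4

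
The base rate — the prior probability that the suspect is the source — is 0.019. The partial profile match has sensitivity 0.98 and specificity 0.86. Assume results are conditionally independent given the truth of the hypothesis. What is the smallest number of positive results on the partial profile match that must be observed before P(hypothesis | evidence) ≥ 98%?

5

Prior odds = 0.019/0.981 = 19/981.
False-positive rate = 1 − 0.86 = 0.14; likelihood ratio of a positive = 0.98/0.14 = 7.
Target odds: 0.98 ÷ 0.02 = 49.
Need (19/981) × 7ⁿ ≥ 49, i.e. 7ⁿ ≥ 48069/19.
7⁴ = 2401 falls short of 48069/19 but 7⁵ = 16807 reaches it, so n = 5.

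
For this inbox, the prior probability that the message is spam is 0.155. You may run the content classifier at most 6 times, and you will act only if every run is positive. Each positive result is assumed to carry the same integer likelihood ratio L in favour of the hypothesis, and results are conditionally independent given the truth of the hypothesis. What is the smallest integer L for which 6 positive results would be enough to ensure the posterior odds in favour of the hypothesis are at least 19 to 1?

Prior odds = 0.155/0.845 = 31/169.
Target odds = 19.
Need L⁶ ≥ 19 ÷ (31/169) = 3211/31.
2⁶ = 64 < 3211/31 ≤ 729 = 3⁶, so L = 3.

3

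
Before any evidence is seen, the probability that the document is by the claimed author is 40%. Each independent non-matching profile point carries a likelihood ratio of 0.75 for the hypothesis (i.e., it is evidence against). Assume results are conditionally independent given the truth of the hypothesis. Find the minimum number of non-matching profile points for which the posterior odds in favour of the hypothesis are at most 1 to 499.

21

Prior odds: 0.4 ÷ 0.6 = 2/3.
Likelihood ratio per non-matching profile point = 0.75.
Target odds = 1/499.
Need (2/3) × 0.75ⁿ ≤ 1/499, i.e. 0.75ⁿ ≤ 3/998.
0.75²⁰ ≈0.00317121 is still above 3/998 but 0.75²¹ ≈0.00237841 is at or below it, so n = 21.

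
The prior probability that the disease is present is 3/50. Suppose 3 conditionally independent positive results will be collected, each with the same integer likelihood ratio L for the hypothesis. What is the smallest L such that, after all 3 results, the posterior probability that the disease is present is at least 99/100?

Prior odds = 0.06/0.94 = 3/47.
Target odds = 0.99/0.01 = 99.
Need L³ ≥ 99 ÷ (3/47) = 1551.
11³ = 1331 < 1551 ≤ 1728 = 12³, so L = 12.

12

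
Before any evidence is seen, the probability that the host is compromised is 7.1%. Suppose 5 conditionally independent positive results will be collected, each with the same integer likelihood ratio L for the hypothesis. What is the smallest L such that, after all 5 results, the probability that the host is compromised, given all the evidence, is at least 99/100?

Prior odds = 0.071/0.929 = 71/929.
Target odds = 0.99/0.01 = 99.
Need L⁵ ≥ 99 ÷ (71/929) = 91971/71.
4⁵ = 1024 < 91971/71 ≤ 3125 = 5⁵, so L = 5.

5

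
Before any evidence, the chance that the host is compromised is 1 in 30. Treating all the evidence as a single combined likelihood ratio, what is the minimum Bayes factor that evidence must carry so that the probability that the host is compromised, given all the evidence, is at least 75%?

87

Prior odds = (1/30)/(29/30) = 1/29.
Target odds = 0.75/0.25 = 3.
Required Bayes factor = 3 ÷ (1/29) = 87.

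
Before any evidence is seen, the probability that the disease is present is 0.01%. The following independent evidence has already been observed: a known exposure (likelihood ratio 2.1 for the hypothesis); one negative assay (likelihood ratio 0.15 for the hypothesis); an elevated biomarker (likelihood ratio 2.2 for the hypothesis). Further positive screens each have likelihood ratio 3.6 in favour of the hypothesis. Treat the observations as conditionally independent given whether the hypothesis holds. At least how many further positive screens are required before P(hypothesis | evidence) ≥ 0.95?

Prior odds = 0.0001/0.9999 = 1/9999.
Combined Bayes factor of the evidence already in hand = 2.1 × 0.15 × 2.2 = 0.693.
Odds after that evidence = (1/9999) × 0.693 = 7/101000.
Target odds = 0.95/0.05 = 19.
Need 3.6ⁿ ≥ 19 ÷ (7/101000) = 1919000/7.
3.6⁹ ≈101560 falls short of 1919000/7 but 3.6¹⁰ ≈365616 reaches it, so n = 10.

10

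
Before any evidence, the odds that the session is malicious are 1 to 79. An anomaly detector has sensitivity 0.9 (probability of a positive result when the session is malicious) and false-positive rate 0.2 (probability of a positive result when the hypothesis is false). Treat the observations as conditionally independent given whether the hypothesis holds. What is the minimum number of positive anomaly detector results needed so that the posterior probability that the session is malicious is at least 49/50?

Prior odds = 1/79.
Likelihood ratio of a positive result = 0.9/0.2 = 4.5.
Target posterior odds = 0.98/0.02 = 49.
Require 4.5ⁿ ≥ 49 ÷ (1/79) = 3871.
4.5⁵ = 1845.28125 falls short of 3871 but 4.5⁶ = 8303.765625 reaches it, so n = 6.

6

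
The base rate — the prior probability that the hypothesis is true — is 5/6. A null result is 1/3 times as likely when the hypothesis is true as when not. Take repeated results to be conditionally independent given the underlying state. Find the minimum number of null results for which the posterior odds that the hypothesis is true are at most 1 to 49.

Prior odds = (5/6)/(1/6) = 5.
Likelihood ratio per null result = 1/3.
Target odds = 1/49.
Need 5 × (1/3)ⁿ ≤ 1/49, i.e. (1/3)ⁿ ≤ 1/245.
(1/3)⁵ = 1/243 is still above 1/245 but (1/3)⁶ = 1/729 is at or below it, so n = 6.

6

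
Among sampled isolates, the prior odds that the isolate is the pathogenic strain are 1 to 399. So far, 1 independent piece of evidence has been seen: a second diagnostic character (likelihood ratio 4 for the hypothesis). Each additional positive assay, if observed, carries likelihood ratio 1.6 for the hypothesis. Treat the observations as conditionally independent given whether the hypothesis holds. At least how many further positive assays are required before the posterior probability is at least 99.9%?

Prior odds = 1/399.
Bayes factor of the evidence already in hand = 4.
Odds after that evidence = (1/399) × 4 = 4/399.
Target odds = 0.999/0.001 = 999.
Need 1.6ⁿ ≥ 999 ÷ (4/399) = 99650.25.
1.6²⁴ ≈79228.2 falls short of 99650.25 but 1.6²⁵ ≈126765 reaches it, so n = 25.

25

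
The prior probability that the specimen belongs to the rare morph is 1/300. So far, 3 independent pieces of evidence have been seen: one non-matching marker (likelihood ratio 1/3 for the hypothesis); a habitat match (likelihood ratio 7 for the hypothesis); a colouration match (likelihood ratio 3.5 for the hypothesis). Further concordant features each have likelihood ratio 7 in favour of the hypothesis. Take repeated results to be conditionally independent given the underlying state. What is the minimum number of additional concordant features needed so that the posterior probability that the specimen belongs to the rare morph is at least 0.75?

Prior odds = (1/300)/(299/300) = 1/299.
Combined Bayes factor of the evidence already in hand = (1/3) × 7 × 3.5 = 49/6.
Odds after that evidence = (1/299) × 49/6 = 49/1794.
Target odds = 0.75/0.25 = 3.
Need 7ⁿ ≥ 3 ÷ (49/1794) = 5382/49.
7² = 49 falls short of 5382/49 but 7³ = 343 reaches it, so n = 3.

3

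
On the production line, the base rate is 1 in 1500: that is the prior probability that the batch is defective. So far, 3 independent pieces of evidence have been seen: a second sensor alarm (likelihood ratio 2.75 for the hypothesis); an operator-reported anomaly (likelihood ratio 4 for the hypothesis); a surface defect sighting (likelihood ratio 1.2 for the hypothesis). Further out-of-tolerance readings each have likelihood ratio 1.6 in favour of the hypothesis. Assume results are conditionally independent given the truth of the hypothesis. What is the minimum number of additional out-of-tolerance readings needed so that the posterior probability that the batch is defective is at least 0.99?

20

Prior odds = (1/1500)/(1499/1500) = 1/1499.
Combined Bayes factor of the evidence already in hand = 2.75 × 4 × 1.2 = 13.2.
Odds after that evidence = (1/1499) × 13.2 = 66/7495.
Target odds = 0.99/0.01 = 99.
Need 1.6ⁿ ≥ 99 ÷ (66/7495) = 11242.5.
1.6¹⁹ ≈7555.79 falls short of 11242.5 but 1.6²⁰ ≈12089.3 reaches it, so n = 20.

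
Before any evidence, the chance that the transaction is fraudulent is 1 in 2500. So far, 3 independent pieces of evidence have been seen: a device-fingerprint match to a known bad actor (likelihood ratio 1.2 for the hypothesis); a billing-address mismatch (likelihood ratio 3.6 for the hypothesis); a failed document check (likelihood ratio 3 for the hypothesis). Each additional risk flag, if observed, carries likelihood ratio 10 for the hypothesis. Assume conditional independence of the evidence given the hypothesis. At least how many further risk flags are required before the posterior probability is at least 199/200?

5

Prior odds = 0.0004/0.9996 = 1/2499.
Combined Bayes factor of the evidence already in hand = 1.2 × 3.6 × 3 = 12.96.
Odds after that evidence = (1/2499) × 12.96 = 108/20825.
Target odds = 0.995/0.005 = 199.
Need 10ⁿ ≥ 199 ÷ (108/20825) = 4144175/108.
10⁴ = 10000 falls short of 4144175/108 but 10⁵ = 100000 reaches it, so n = 5.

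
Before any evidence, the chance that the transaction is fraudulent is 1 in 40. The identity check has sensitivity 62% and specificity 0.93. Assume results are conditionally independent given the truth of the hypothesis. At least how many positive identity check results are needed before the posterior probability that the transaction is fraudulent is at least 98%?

4

Prior odds: 0.025 ÷ 0.975 = 1/39.
False-positive rate = 1 − 0.93 = 0.07; likelihood ratio of a positive = 0.62/0.07 = 62/7.
Target odds: 0.98 ÷ 0.02 = 49.
Need (1/39) × (62/7)ⁿ ≥ 49, i.e. (62/7)ⁿ ≥ 1911.
(62/7)³ = 238328/343 falls short of 1911 but (62/7)⁴ = 14776336/2401 reaches it, so n = 4.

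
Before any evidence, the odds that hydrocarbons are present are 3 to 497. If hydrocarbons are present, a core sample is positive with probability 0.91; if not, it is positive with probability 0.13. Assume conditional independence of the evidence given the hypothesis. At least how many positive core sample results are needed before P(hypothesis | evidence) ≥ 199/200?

Prior odds = 3/497.
Likelihood ratio of a positive = 0.91/0.13 = 7.
Target odds: 0.995 ÷ 0.005 = 199.
Require 7ⁿ ≥ 199 ÷ (3/497) = 98903/3.
7⁵ = 16807 falls short of 98903/3 but 7⁶ = 117649 reaches it, so n = 6.

6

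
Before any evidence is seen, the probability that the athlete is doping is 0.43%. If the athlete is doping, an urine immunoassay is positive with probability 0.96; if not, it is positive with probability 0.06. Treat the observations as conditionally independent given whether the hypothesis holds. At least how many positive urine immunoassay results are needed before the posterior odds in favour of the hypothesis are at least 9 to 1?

Prior odds: 0.0043 ÷ 0.9957 = 43/9957.
Likelihood ratio of a positive = 0.96/0.06 = 16.
Target odds = 9.
Need (43/9957) × 16ⁿ ≥ 9, i.e. 16ⁿ ≥ 89613/43.
16² = 256 falls short of 89613/43 but 16³ = 4096 reaches it, so n = 3.

3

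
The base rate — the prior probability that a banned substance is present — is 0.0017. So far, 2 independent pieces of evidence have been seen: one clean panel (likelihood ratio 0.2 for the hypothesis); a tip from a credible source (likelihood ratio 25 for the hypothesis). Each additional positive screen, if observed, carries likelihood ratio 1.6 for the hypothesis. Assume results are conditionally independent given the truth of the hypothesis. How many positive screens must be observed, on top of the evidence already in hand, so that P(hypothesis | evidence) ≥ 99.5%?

Prior odds = 0.0017/0.9983 = 17/9983.
Combined Bayes factor of the evidence already in hand = 0.2 × 25 = 5.
Odds after that evidence = (17/9983) × 5 = 85/9983.
Target odds = 0.995/0.005 = 199.
Need 1.6ⁿ ≥ 199 ÷ (85/9983) = 1986617/85.
1.6²¹ ≈19342.8 falls short of 1986617/85 but 1.6²² ≈30948.5 reaches it, so n = 22.

22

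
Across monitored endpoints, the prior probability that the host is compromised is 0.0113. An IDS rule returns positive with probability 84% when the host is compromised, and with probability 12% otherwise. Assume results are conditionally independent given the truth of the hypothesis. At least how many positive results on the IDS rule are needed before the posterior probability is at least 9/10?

Prior odds: 0.0113 ÷ 0.9887 = 113/9887.
Likelihood ratio of a positive result = 0.84/0.12 = 7.
Target odds: 0.9 ÷ 0.1 = 9.
Require 7ⁿ ≥ 9 ÷ (113/9887) = 88983/113.
7³ = 343 falls short of 88983/113 but 7⁴ = 2401 reaches it, so n = 4.

4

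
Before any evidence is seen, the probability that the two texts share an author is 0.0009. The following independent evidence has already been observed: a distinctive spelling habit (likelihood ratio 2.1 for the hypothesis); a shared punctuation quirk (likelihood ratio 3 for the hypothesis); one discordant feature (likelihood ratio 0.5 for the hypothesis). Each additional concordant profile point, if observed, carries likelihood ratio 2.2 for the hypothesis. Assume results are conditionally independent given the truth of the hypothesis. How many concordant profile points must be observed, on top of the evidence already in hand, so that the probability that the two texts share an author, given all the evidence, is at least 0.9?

11

Prior odds = 0.0009/0.9991 = 9/9991.
Combined Bayes factor of the evidence already in hand = 2.1 × 3 × 0.5 = 3.15.
Odds after that evidence = (9/9991) × 3.15 = 567/199820.
Target odds = 0.9/0.1 = 9.
Need 2.2ⁿ ≥ 9 ÷ (567/199820) = 199820/63.
2.2¹⁰ ≈2655.99 falls short of 199820/63 but 2.2¹¹ ≈5843.18 reaches it, so n = 11.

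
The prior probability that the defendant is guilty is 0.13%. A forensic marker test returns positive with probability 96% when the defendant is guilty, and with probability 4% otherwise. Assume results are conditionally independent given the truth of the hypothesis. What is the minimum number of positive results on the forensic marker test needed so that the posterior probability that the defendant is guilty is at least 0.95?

4

Prior odds = 0.0013/0.9987 = 13/9987.
Likelihood ratio of a positive result = 0.96/0.04 = 24.
Target posterior odds = 0.95/0.05 = 19.
Require 24ⁿ ≥ 19 ÷ (13/9987) = 189753/13.
24³ = 13824 falls short of 189753/13 but 24⁴ = 331776 reaches it, so n = 4.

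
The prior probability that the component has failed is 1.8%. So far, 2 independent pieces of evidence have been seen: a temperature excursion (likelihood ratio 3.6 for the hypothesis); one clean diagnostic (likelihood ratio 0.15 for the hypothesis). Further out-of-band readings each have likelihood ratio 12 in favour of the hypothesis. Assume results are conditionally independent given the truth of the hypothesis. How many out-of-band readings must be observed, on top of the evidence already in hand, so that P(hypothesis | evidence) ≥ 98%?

Prior odds = 0.018/0.982 = 9/491.
Combined Bayes factor of the evidence already in hand = 3.6 × 0.15 = 0.54.
Odds after that evidence = (9/491) × 0.54 = 243/24550.
Target odds = 0.98/0.02 = 49.
Need 12ⁿ ≥ 49 ÷ (243/24550) = 1202950/243.
12³ = 1728 falls short of 1202950/243 but 12⁴ = 20736 reaches it, so n = 4.

4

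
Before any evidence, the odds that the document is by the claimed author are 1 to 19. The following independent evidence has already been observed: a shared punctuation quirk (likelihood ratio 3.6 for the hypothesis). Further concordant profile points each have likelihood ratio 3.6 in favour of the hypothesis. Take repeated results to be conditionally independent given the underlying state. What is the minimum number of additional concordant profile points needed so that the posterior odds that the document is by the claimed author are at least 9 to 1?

Prior odds = 1/19.
Bayes factor of the evidence already in hand = 3.6.
Odds after that evidence = (1/19) × 3.6 = 18/95.
Target odds = 9.
Need 3.6ⁿ ≥ 9 ÷ (18/95) = 47.5.
3.6³ = 46.656 falls short of 47.5 but 3.6⁴ = 167.9616 reaches it, so n = 4.

4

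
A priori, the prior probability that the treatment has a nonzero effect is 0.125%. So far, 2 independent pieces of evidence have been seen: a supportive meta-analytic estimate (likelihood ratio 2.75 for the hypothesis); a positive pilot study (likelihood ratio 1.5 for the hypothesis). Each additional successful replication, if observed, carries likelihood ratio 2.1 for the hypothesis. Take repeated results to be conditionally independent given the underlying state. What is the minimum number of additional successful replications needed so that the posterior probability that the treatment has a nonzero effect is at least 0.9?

11

Prior odds = 0.00125/0.99875 = 1/799.
Combined Bayes factor of the evidence already in hand = 2.75 × 1.5 = 4.125.
Odds after that evidence = (1/799) × 4.125 = 33/6392.
Target odds = 0.9/0.1 = 9.
Need 2.1ⁿ ≥ 9 ÷ (33/6392) = 19176/11.
2.1¹⁰ ≈1667.99 falls short of 19176/11 but 2.1¹¹ ≈3502.78 reaches it, so n = 11.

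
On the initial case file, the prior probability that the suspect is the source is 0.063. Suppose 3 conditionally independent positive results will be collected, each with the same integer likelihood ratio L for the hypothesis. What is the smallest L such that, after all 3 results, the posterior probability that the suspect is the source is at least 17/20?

Prior odds = 0.063/0.937 = 63/937.
Target odds = 0.85/0.15 = 17/3.
Need L³ ≥ 17/3 ÷ (63/937) = 15929/189.
4³ = 64 < 15929/189 ≤ 125 = 5³, so L = 5.

5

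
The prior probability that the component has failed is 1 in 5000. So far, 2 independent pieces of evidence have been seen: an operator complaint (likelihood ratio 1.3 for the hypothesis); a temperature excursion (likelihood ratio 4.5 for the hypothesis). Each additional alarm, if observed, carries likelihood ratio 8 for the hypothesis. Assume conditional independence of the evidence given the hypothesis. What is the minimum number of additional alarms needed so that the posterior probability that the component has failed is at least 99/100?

Prior odds = 0.0002/0.9998 = 1/4999.
Combined Bayes factor of the evidence already in hand = 1.3 × 4.5 = 5.85.
Odds after that evidence = (1/4999) × 5.85 = 117/99980.
Target odds = 0.99/0.01 = 99.
Need 8ⁿ ≥ 99 ÷ (117/99980) = 1099780/13.
8⁵ = 32768 falls short of 1099780/13 but 8⁶ = 262144 reaches it, so n = 6.

6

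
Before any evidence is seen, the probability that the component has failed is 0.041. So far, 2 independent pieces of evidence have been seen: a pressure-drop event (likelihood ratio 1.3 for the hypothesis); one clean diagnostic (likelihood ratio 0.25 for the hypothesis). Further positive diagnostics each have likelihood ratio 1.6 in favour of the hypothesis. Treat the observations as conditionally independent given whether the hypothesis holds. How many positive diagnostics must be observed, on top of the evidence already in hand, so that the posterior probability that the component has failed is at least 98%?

18

Prior odds = 0.041/0.959 = 41/959.
Combined Bayes factor of the evidence already in hand = 1.3 × 0.25 = 0.325.
Odds after that evidence = (41/959) × 0.325 = 533/38360.
Target odds = 0.98/0.02 = 49.
Need 1.6ⁿ ≥ 49 ÷ (533/38360) = 1879640/533.
1.6¹⁷ ≈2951.48 falls short of 1879640/533 but 1.6¹⁸ ≈4722.37 reaches it, so n = 18.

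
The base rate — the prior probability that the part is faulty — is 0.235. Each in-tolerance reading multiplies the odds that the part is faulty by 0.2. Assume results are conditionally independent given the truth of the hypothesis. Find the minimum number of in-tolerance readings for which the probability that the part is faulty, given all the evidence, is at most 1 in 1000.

4

Prior odds: 0.235 ÷ 0.765 = 47/153.
Likelihood ratio per in-tolerance reading = 0.2.
Target posterior odds = 0.001/0.999 = 1/999.
Need (47/153) × 0.2ⁿ ≤ 1/999, i.e. 0.2ⁿ ≤ 17/5217.
0.2³ = 0.008 is still above 17/5217 but 0.2⁴ = 0.0016 is at or below it, so n = 4.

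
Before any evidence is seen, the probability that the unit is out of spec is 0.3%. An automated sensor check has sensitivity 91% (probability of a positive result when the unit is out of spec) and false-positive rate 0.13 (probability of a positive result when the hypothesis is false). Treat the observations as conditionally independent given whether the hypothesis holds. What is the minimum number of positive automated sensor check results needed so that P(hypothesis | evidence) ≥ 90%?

5

Prior odds = 0.003/0.997 = 3/997.
Likelihood ratio of a positive result = 0.91/0.13 = 7.
Target posterior odds = 0.9/0.1 = 9.
Require 7ⁿ ≥ 9 ÷ (3/997) = 2991.
7⁴ = 2401 falls short of 2991 but 7⁵ = 16807 reaches it, so n = 5.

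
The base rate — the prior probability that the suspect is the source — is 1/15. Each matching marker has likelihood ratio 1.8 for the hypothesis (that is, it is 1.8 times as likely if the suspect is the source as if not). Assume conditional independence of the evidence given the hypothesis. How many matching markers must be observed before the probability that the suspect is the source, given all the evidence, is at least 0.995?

Prior odds = (1/15)/(14/15) = 1/14.
Likelihood ratio per matching marker = 1.8.
Target odds: 0.995 ÷ 0.005 = 199.
Require 1.8ⁿ ≥ 199 ÷ (1/14) = 2786.
1.8¹³ ≈2082.3 falls short of 2786 but 1.8¹⁴ ≈3748.13 reaches it, so n = 14.

14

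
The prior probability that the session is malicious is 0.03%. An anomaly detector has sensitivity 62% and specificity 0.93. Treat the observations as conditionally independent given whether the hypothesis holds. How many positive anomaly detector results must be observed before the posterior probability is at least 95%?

6

Prior odds: 0.0003 ÷ 0.9997 = 3/9997.
False-positive rate = 1 − 0.93 = 0.07; likelihood ratio of a positive = 0.62/0.07 = 62/7.
Target posterior odds = 0.95/0.05 = 19.
Require (62/7)ⁿ ≥ 19 ÷ (3/9997) = 189943/3.
(62/7)⁵ = 916132832/16807 falls short of 189943/3 but (62/7)⁶ ≈482794 reaches it, so n = 6.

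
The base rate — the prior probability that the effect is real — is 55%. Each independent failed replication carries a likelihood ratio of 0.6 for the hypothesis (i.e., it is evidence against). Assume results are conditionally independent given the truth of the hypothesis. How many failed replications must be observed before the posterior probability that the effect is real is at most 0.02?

9

Prior odds: 0.55 ÷ 0.45 = 11/9.
Likelihood ratio per failed replication = 0.6.
Target odds: 0.02 ÷ 0.98 = 1/49.
Require 0.6ⁿ ≤ 1/49 ÷ (11/9) = 9/539.
0.6⁸ = 6561/390625 is still above 9/539 but 0.6⁹ = 19683/1953125 is at or below it, so n = 9.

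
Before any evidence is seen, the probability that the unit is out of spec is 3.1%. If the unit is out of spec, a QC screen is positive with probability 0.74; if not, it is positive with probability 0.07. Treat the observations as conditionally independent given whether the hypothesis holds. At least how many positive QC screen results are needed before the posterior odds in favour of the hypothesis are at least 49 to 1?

Prior odds: 0.031 ÷ 0.969 = 31/969.
Likelihood ratio of a positive = 0.74/0.07 = 74/7.
Target odds = 49.
Require (74/7)ⁿ ≥ 49 ÷ (31/969) = 47481/31.
(74/7)³ = 405224/343 falls short of 47481/31 but (74/7)⁴ = 29986576/2401 reaches it, so n = 4.

4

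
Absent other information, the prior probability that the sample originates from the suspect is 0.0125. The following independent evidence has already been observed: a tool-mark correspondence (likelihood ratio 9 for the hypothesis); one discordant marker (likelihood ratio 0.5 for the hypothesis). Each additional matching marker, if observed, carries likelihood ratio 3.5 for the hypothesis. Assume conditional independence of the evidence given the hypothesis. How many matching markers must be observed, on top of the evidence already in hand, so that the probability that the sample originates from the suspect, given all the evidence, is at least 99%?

6

Prior odds = 0.0125/0.9875 = 1/79.
Combined Bayes factor of the evidence already in hand = 9 × 0.5 = 4.5.
Odds after that evidence = (1/79) × 4.5 = 9/158.
Target odds = 0.99/0.01 = 99.
Need 3.5ⁿ ≥ 99 ÷ (9/158) = 1738.
3.5⁵ = 525.21875 falls short of 1738 but 3.5⁶ = 1838.265625 reaches it, so n = 6.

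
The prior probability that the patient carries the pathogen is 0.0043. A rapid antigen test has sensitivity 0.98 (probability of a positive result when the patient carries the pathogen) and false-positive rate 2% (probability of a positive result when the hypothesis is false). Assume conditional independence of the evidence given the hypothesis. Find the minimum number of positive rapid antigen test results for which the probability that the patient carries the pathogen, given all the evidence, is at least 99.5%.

Prior odds = 0.0043/0.9957 = 43/9957.
Likelihood ratio of a positive result = 0.98/0.02 = 49.
Target odds: 0.995 ÷ 0.005 = 199.
Need (43/9957) × 49ⁿ ≥ 199, i.e. 49ⁿ ≥ 1981443/43.
49² = 2401 falls short of 1981443/43 but 49³ = 117649 reaches it, so n = 3.

3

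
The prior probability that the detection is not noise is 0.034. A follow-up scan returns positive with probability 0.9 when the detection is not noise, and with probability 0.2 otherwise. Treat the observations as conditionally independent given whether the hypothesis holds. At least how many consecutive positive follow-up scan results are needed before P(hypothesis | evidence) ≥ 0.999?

Prior odds = 0.034/0.966 = 17/483.
Likelihood ratio of a positive result = 0.9/0.2 = 4.5.
Target odds: 0.999 ÷ 0.001 = 999.
Require 4.5ⁿ ≥ 999 ÷ (17/483) = 482517/17.
4.5⁶ = 8303.765625 falls short of 482517/17 but 4.5⁷ = 4782969/128 reaches it, so n = 7.

7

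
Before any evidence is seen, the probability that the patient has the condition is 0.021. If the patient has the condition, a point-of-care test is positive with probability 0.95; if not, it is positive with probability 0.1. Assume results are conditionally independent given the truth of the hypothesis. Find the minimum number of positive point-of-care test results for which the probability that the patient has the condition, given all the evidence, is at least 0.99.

Prior odds: 0.021 ÷ 0.979 = 21/979.
Likelihood ratio of a positive = 0.95/0.1 = 9.5.
Target posterior odds = 0.99/0.01 = 99.
Require 9.5ⁿ ≥ 99 ÷ (21/979) = 32307/7.
9.5³ = 857.375 falls short of 32307/7 but 9.5⁴ = 8145.0625 reaches it, so n = 4.

4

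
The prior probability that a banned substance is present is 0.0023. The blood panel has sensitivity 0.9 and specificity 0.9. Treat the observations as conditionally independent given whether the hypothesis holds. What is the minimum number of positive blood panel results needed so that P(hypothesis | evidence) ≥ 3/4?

Prior odds = 0.0023/0.9977 = 23/9977.
False-positive rate = 1 − 0.9 = 0.1; likelihood ratio of a positive = 0.9/0.1 = 9.
Target odds: 0.75 ÷ 0.25 = 3.
Require 9ⁿ ≥ 3 ÷ (23/9977) = 29931/23.
9³ = 729 falls short of 29931/23 but 9⁴ = 6561 reaches it, so n = 4.

4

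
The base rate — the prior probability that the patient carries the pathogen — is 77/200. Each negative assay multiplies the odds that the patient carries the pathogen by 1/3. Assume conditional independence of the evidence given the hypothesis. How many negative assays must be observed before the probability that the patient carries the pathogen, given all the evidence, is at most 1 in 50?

Prior odds = 0.385/0.615 = 77/123.
Likelihood ratio per negative assay = 1/3.
Target posterior odds = 0.02/0.98 = 1/49.
Require (1/3)ⁿ ≤ 1/49 ÷ (77/123) = 123/3773.
(1/3)³ = 1/27 is still above 123/3773 but (1/3)⁴ = 1/81 is at or below it, so n = 4.

4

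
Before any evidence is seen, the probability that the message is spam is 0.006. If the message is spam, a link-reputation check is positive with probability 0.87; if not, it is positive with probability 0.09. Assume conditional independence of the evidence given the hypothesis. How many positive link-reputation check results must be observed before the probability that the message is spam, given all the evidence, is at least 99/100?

Prior odds: 0.006 ÷ 0.994 = 3/497.
Likelihood ratio of a positive = 0.87/0.09 = 29/3.
Target posterior odds = 0.99/0.01 = 99.
Need (3/497) × (29/3)ⁿ ≥ 99, i.e. (29/3)ⁿ ≥ 16401.
(29/3)⁴ = 707281/81 falls short of 16401 but (29/3)⁵ = 20511149/243 reaches it, so n = 5.

5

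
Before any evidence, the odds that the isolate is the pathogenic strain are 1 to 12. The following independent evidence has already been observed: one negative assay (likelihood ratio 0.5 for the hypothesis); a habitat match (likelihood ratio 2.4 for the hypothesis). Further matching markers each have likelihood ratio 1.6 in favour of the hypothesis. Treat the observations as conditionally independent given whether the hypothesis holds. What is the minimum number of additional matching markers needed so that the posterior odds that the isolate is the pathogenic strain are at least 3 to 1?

8

Prior odds = 1/12.
Combined Bayes factor of the evidence already in hand = 0.5 × 2.4 = 1.2.
Odds after that evidence = (1/12) × 1.2 = 0.1.
Target odds = 3.
Need 1.6ⁿ ≥ 3 ÷ 0.1 = 30.
1.6⁷ = 2097152/78125 falls short of 30 but 1.6⁸ = 16777216/390625 reaches it, so n = 8.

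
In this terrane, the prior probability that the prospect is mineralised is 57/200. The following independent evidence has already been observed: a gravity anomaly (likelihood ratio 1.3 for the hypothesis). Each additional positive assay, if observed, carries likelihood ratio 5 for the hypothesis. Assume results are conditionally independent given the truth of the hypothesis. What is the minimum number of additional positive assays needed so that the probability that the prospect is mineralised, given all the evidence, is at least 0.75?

Prior odds = 0.285/0.715 = 57/143.
Bayes factor of the evidence already in hand = 1.3.
Odds after that evidence = (57/143) × 1.3 = 57/110.
Target odds = 0.75/0.25 = 3.
Need 5ⁿ ≥ 3 ÷ (57/110) = 110/19.
5¹ = 5 falls short of 110/19 but 5² = 25 reaches it, so n = 2.

2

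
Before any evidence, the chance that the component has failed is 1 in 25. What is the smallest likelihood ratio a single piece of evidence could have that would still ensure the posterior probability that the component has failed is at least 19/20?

456

Prior odds = 0.04/0.96 = 1/24.
Target odds = 0.95/0.05 = 19.
Required Bayes factor = 19 ÷ (1/24) = 456.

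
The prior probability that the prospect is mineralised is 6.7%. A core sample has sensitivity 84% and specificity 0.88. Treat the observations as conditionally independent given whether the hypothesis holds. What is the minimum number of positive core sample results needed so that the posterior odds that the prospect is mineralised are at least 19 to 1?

Prior odds: 0.067 ÷ 0.933 = 67/933.
False-positive rate = 1 − 0.88 = 0.12; likelihood ratio of a positive = 0.84/0.12 = 7.
Target odds = 19.
Need (67/933) × 7ⁿ ≥ 19, i.e. 7ⁿ ≥ 17727/67.
7² = 49 falls short of 17727/67 but 7³ = 343 reaches it, so n = 3.

3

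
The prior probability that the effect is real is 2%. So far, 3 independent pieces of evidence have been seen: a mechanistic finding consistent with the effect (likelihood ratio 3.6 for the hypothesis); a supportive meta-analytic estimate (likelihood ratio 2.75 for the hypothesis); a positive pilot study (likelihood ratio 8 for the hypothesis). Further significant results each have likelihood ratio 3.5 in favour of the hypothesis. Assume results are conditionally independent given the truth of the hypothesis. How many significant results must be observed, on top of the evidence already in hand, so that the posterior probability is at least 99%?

Prior odds = 0.02/0.98 = 1/49.
Combined Bayes factor of the evidence already in hand = 3.6 × 2.75 × 8 = 79.2.
Odds after that evidence = (1/49) × 79.2 = 396/245.
Target odds = 0.99/0.01 = 99.
Need 3.5ⁿ ≥ 99 ÷ (396/245) = 61.25.
3.5³ = 42.875 falls short of 61.25 but 3.5⁴ = 150.0625 reaches it, so n = 4.

4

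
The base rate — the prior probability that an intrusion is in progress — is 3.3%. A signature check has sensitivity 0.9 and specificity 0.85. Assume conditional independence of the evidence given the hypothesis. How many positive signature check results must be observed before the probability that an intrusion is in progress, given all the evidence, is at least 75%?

3

Prior odds: 0.033 ÷ 0.967 = 33/967.
False-positive rate = 1 − 0.85 = 0.15; likelihood ratio of a positive = 0.9/0.15 = 6.
Target odds: 0.75 ÷ 0.25 = 3.
Need (33/967) × 6ⁿ ≥ 3, i.e. 6ⁿ ≥ 967/11.
6² = 36 falls short of 967/11 but 6³ = 216 reaches it, so n = 3.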